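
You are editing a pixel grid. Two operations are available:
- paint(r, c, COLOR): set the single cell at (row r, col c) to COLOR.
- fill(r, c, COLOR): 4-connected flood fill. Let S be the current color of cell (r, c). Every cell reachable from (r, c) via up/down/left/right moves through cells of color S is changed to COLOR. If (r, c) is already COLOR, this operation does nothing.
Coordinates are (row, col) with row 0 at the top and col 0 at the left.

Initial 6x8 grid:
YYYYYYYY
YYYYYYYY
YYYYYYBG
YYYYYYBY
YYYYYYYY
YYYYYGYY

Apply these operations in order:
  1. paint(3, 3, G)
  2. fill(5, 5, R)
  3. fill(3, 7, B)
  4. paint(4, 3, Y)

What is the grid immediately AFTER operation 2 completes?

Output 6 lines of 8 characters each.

Answer: YYYYYYYY
YYYYYYYY
YYYYYYBG
YYYGYYBY
YYYYYYYY
YYYYYRYY

Derivation:
After op 1 paint(3,3,G):
YYYYYYYY
YYYYYYYY
YYYYYYBG
YYYGYYBY
YYYYYYYY
YYYYYGYY
After op 2 fill(5,5,R) [1 cells changed]:
YYYYYYYY
YYYYYYYY
YYYYYYBG
YYYGYYBY
YYYYYYYY
YYYYYRYY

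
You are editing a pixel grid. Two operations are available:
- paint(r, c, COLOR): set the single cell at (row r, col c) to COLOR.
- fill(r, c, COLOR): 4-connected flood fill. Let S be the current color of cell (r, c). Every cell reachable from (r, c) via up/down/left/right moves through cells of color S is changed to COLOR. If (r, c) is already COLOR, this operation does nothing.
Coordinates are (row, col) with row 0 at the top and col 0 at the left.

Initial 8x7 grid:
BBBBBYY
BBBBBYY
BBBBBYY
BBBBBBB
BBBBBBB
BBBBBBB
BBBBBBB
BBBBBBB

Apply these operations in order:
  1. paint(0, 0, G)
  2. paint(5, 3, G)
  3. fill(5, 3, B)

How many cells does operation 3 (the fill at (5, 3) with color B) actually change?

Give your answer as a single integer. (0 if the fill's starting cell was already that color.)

After op 1 paint(0,0,G):
GBBBBYY
BBBBBYY
BBBBBYY
BBBBBBB
BBBBBBB
BBBBBBB
BBBBBBB
BBBBBBB
After op 2 paint(5,3,G):
GBBBBYY
BBBBBYY
BBBBBYY
BBBBBBB
BBBBBBB
BBBGBBB
BBBBBBB
BBBBBBB
After op 3 fill(5,3,B) [1 cells changed]:
GBBBBYY
BBBBBYY
BBBBBYY
BBBBBBB
BBBBBBB
BBBBBBB
BBBBBBB
BBBBBBB

Answer: 1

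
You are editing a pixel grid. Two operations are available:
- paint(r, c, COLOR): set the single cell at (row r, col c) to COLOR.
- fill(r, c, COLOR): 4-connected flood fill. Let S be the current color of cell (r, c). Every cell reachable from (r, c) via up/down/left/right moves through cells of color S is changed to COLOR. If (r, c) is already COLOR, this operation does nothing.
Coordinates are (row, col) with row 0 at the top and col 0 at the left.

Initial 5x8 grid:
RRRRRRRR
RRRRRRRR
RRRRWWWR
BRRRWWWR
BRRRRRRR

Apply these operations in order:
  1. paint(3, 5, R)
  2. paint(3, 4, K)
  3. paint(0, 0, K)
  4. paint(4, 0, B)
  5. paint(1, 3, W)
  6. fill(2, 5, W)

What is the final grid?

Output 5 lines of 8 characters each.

Answer: KRRRRRRR
RRRWRRRR
RRRRWWWR
BRRRKRWR
BRRRRRRR

Derivation:
After op 1 paint(3,5,R):
RRRRRRRR
RRRRRRRR
RRRRWWWR
BRRRWRWR
BRRRRRRR
After op 2 paint(3,4,K):
RRRRRRRR
RRRRRRRR
RRRRWWWR
BRRRKRWR
BRRRRRRR
After op 3 paint(0,0,K):
KRRRRRRR
RRRRRRRR
RRRRWWWR
BRRRKRWR
BRRRRRRR
After op 4 paint(4,0,B):
KRRRRRRR
RRRRRRRR
RRRRWWWR
BRRRKRWR
BRRRRRRR
After op 5 paint(1,3,W):
KRRRRRRR
RRRWRRRR
RRRRWWWR
BRRRKRWR
BRRRRRRR
After op 6 fill(2,5,W) [0 cells changed]:
KRRRRRRR
RRRWRRRR
RRRRWWWR
BRRRKRWR
BRRRRRRR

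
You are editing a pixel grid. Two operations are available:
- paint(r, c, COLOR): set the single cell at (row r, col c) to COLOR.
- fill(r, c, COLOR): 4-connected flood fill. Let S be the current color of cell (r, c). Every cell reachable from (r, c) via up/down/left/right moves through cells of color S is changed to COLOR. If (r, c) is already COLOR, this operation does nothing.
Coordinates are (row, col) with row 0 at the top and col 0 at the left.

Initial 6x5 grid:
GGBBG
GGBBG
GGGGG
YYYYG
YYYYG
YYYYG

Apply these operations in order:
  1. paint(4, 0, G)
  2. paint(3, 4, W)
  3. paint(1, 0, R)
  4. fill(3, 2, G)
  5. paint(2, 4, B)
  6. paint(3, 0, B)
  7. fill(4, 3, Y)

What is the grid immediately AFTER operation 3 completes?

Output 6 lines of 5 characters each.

After op 1 paint(4,0,G):
GGBBG
GGBBG
GGGGG
YYYYG
GYYYG
YYYYG
After op 2 paint(3,4,W):
GGBBG
GGBBG
GGGGG
YYYYW
GYYYG
YYYYG
After op 3 paint(1,0,R):
GGBBG
RGBBG
GGGGG
YYYYW
GYYYG
YYYYG

Answer: GGBBG
RGBBG
GGGGG
YYYYW
GYYYG
YYYYG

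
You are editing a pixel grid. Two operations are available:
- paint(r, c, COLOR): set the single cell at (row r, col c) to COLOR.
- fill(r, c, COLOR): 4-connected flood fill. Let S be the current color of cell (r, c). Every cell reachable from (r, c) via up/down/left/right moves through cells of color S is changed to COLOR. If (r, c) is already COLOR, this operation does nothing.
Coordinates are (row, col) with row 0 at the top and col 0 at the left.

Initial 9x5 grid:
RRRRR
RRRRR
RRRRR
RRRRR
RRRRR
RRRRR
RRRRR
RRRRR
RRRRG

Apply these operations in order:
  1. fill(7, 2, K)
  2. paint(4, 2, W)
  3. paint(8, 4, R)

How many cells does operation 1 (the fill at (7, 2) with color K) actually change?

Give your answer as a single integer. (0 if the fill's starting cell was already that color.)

Answer: 44

Derivation:
After op 1 fill(7,2,K) [44 cells changed]:
KKKKK
KKKKK
KKKKK
KKKKK
KKKKK
KKKKK
KKKKK
KKKKK
KKKKG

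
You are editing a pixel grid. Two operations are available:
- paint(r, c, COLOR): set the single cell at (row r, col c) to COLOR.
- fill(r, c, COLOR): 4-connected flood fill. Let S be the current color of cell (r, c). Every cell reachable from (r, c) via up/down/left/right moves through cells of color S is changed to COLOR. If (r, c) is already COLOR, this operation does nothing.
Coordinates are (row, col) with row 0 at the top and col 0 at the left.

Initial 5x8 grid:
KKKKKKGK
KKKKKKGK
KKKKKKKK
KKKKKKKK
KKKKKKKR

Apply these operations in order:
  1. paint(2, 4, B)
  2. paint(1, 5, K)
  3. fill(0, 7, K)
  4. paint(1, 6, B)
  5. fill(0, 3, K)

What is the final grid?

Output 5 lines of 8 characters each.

After op 1 paint(2,4,B):
KKKKKKGK
KKKKKKGK
KKKKBKKK
KKKKKKKK
KKKKKKKR
After op 2 paint(1,5,K):
KKKKKKGK
KKKKKKGK
KKKKBKKK
KKKKKKKK
KKKKKKKR
After op 3 fill(0,7,K) [0 cells changed]:
KKKKKKGK
KKKKKKGK
KKKKBKKK
KKKKKKKK
KKKKKKKR
After op 4 paint(1,6,B):
KKKKKKGK
KKKKKKBK
KKKKBKKK
KKKKKKKK
KKKKKKKR
After op 5 fill(0,3,K) [0 cells changed]:
KKKKKKGK
KKKKKKBK
KKKKBKKK
KKKKKKKK
KKKKKKKR

Answer: KKKKKKGK
KKKKKKBK
KKKKBKKK
KKKKKKKK
KKKKKKKR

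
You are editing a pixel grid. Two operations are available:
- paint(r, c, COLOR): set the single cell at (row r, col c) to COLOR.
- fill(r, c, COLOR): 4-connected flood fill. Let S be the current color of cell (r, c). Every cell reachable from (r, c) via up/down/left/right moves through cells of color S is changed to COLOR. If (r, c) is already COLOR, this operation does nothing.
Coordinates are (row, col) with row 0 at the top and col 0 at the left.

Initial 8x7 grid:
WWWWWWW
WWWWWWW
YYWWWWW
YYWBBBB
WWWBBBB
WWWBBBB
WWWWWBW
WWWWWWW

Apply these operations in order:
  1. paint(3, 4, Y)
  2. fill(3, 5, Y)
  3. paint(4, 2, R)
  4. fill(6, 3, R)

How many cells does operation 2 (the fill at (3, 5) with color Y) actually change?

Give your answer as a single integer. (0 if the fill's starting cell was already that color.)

Answer: 12

Derivation:
After op 1 paint(3,4,Y):
WWWWWWW
WWWWWWW
YYWWWWW
YYWBYBB
WWWBBBB
WWWBBBB
WWWWWBW
WWWWWWW
After op 2 fill(3,5,Y) [12 cells changed]:
WWWWWWW
WWWWWWW
YYWWWWW
YYWYYYY
WWWYYYY
WWWYYYY
WWWWWYW
WWWWWWW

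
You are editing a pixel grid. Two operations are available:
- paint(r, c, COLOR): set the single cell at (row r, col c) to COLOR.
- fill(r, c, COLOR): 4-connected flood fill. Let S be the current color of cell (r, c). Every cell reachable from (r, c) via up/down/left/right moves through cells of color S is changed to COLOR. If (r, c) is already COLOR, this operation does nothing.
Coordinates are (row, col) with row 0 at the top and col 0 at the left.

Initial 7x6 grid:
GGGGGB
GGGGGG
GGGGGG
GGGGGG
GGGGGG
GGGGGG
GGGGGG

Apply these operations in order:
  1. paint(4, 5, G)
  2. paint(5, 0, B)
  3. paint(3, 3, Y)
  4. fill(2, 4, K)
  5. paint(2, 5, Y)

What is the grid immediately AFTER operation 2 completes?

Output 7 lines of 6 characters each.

After op 1 paint(4,5,G):
GGGGGB
GGGGGG
GGGGGG
GGGGGG
GGGGGG
GGGGGG
GGGGGG
After op 2 paint(5,0,B):
GGGGGB
GGGGGG
GGGGGG
GGGGGG
GGGGGG
BGGGGG
GGGGGG

Answer: GGGGGB
GGGGGG
GGGGGG
GGGGGG
GGGGGG
BGGGGG
GGGGGG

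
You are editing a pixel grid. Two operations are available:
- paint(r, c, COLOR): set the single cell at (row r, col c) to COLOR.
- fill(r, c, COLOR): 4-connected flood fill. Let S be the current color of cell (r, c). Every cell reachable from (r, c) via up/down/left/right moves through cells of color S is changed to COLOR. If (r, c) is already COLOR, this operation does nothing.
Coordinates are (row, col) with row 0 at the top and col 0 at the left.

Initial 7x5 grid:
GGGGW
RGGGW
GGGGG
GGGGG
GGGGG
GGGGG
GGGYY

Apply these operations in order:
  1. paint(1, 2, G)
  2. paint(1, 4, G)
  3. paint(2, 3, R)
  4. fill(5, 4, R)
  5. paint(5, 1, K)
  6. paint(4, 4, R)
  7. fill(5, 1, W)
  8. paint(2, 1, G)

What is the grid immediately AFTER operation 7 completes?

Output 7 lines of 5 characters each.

After op 1 paint(1,2,G):
GGGGW
RGGGW
GGGGG
GGGGG
GGGGG
GGGGG
GGGYY
After op 2 paint(1,4,G):
GGGGW
RGGGG
GGGGG
GGGGG
GGGGG
GGGGG
GGGYY
After op 3 paint(2,3,R):
GGGGW
RGGGG
GGGRG
GGGGG
GGGGG
GGGGG
GGGYY
After op 4 fill(5,4,R) [30 cells changed]:
RRRRW
RRRRR
RRRRR
RRRRR
RRRRR
RRRRR
RRRYY
After op 5 paint(5,1,K):
RRRRW
RRRRR
RRRRR
RRRRR
RRRRR
RKRRR
RRRYY
After op 6 paint(4,4,R):
RRRRW
RRRRR
RRRRR
RRRRR
RRRRR
RKRRR
RRRYY
After op 7 fill(5,1,W) [1 cells changed]:
RRRRW
RRRRR
RRRRR
RRRRR
RRRRR
RWRRR
RRRYY

Answer: RRRRW
RRRRR
RRRRR
RRRRR
RRRRR
RWRRR
RRRYY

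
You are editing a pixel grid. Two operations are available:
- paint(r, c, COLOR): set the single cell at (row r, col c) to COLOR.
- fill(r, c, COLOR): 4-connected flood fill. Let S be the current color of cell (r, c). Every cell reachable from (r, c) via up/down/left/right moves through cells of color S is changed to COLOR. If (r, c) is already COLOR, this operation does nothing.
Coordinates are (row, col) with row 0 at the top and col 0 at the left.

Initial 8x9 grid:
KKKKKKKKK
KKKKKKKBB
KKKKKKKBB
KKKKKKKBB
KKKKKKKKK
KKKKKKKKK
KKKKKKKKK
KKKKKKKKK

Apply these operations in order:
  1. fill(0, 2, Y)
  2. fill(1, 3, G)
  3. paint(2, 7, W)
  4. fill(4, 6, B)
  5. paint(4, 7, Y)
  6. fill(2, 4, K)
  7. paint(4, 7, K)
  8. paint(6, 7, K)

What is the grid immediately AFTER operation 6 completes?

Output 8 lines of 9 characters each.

Answer: KKKKKKKKK
KKKKKKKKK
KKKKKKKWK
KKKKKKKKK
KKKKKKKYK
KKKKKKKKK
KKKKKKKKK
KKKKKKKKK

Derivation:
After op 1 fill(0,2,Y) [66 cells changed]:
YYYYYYYYY
YYYYYYYBB
YYYYYYYBB
YYYYYYYBB
YYYYYYYYY
YYYYYYYYY
YYYYYYYYY
YYYYYYYYY
After op 2 fill(1,3,G) [66 cells changed]:
GGGGGGGGG
GGGGGGGBB
GGGGGGGBB
GGGGGGGBB
GGGGGGGGG
GGGGGGGGG
GGGGGGGGG
GGGGGGGGG
After op 3 paint(2,7,W):
GGGGGGGGG
GGGGGGGBB
GGGGGGGWB
GGGGGGGBB
GGGGGGGGG
GGGGGGGGG
GGGGGGGGG
GGGGGGGGG
After op 4 fill(4,6,B) [66 cells changed]:
BBBBBBBBB
BBBBBBBBB
BBBBBBBWB
BBBBBBBBB
BBBBBBBBB
BBBBBBBBB
BBBBBBBBB
BBBBBBBBB
After op 5 paint(4,7,Y):
BBBBBBBBB
BBBBBBBBB
BBBBBBBWB
BBBBBBBBB
BBBBBBBYB
BBBBBBBBB
BBBBBBBBB
BBBBBBBBB
After op 6 fill(2,4,K) [70 cells changed]:
KKKKKKKKK
KKKKKKKKK
KKKKKKKWK
KKKKKKKKK
KKKKKKKYK
KKKKKKKKK
KKKKKKKKK
KKKKKKKKK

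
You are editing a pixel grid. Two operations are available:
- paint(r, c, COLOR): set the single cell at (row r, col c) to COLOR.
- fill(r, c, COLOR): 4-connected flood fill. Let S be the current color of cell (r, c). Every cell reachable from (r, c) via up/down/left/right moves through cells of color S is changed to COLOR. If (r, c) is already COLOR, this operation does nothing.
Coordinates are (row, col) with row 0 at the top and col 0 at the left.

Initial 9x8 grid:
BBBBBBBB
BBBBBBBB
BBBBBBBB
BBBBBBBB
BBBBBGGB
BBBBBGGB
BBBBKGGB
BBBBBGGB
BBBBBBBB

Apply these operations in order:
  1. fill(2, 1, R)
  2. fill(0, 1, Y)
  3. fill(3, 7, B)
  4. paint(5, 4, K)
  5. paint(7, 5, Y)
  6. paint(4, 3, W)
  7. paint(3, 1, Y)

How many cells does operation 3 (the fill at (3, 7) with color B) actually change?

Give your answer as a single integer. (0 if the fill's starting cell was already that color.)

Answer: 63

Derivation:
After op 1 fill(2,1,R) [63 cells changed]:
RRRRRRRR
RRRRRRRR
RRRRRRRR
RRRRRRRR
RRRRRGGR
RRRRRGGR
RRRRKGGR
RRRRRGGR
RRRRRRRR
After op 2 fill(0,1,Y) [63 cells changed]:
YYYYYYYY
YYYYYYYY
YYYYYYYY
YYYYYYYY
YYYYYGGY
YYYYYGGY
YYYYKGGY
YYYYYGGY
YYYYYYYY
After op 3 fill(3,7,B) [63 cells changed]:
BBBBBBBB
BBBBBBBB
BBBBBBBB
BBBBBBBB
BBBBBGGB
BBBBBGGB
BBBBKGGB
BBBBBGGB
BBBBBBBB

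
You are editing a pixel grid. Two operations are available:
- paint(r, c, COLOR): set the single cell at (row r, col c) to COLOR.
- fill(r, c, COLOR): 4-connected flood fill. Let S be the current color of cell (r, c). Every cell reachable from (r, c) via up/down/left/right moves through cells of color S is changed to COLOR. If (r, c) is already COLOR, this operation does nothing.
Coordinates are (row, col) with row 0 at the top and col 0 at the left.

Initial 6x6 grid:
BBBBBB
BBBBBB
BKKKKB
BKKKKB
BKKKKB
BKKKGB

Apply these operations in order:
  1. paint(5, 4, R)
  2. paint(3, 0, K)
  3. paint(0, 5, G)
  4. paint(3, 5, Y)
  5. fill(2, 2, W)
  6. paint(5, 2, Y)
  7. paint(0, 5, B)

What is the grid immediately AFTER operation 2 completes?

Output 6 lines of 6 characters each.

Answer: BBBBBB
BBBBBB
BKKKKB
KKKKKB
BKKKKB
BKKKRB

Derivation:
After op 1 paint(5,4,R):
BBBBBB
BBBBBB
BKKKKB
BKKKKB
BKKKKB
BKKKRB
After op 2 paint(3,0,K):
BBBBBB
BBBBBB
BKKKKB
KKKKKB
BKKKKB
BKKKRB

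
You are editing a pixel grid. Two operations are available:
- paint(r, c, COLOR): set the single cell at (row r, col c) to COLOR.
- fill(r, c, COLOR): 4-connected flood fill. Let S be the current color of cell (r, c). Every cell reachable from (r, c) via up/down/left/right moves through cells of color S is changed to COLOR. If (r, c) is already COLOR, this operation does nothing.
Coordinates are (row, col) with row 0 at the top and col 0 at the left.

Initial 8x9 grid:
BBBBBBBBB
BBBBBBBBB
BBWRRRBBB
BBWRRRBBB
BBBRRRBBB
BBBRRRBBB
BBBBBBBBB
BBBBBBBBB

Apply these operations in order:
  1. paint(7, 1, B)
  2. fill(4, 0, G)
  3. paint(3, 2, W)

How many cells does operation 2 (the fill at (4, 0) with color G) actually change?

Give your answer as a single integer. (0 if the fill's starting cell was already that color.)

Answer: 58

Derivation:
After op 1 paint(7,1,B):
BBBBBBBBB
BBBBBBBBB
BBWRRRBBB
BBWRRRBBB
BBBRRRBBB
BBBRRRBBB
BBBBBBBBB
BBBBBBBBB
After op 2 fill(4,0,G) [58 cells changed]:
GGGGGGGGG
GGGGGGGGG
GGWRRRGGG
GGWRRRGGG
GGGRRRGGG
GGGRRRGGG
GGGGGGGGG
GGGGGGGGG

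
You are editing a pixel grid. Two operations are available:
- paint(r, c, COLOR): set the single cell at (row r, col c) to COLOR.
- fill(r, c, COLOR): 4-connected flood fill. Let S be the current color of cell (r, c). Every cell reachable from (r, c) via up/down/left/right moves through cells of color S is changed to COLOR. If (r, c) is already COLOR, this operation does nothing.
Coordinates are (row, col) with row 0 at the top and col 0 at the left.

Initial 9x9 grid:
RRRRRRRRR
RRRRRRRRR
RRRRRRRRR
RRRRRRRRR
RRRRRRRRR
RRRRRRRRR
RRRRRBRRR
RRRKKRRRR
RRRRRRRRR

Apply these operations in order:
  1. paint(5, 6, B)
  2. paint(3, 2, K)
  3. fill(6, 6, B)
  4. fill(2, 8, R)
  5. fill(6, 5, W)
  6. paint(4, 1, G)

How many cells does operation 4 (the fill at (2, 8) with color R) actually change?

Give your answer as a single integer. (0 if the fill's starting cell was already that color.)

Answer: 78

Derivation:
After op 1 paint(5,6,B):
RRRRRRRRR
RRRRRRRRR
RRRRRRRRR
RRRRRRRRR
RRRRRRRRR
RRRRRRBRR
RRRRRBRRR
RRRKKRRRR
RRRRRRRRR
After op 2 paint(3,2,K):
RRRRRRRRR
RRRRRRRRR
RRRRRRRRR
RRKRRRRRR
RRRRRRRRR
RRRRRRBRR
RRRRRBRRR
RRRKKRRRR
RRRRRRRRR
After op 3 fill(6,6,B) [76 cells changed]:
BBBBBBBBB
BBBBBBBBB
BBBBBBBBB
BBKBBBBBB
BBBBBBBBB
BBBBBBBBB
BBBBBBBBB
BBBKKBBBB
BBBBBBBBB
After op 4 fill(2,8,R) [78 cells changed]:
RRRRRRRRR
RRRRRRRRR
RRRRRRRRR
RRKRRRRRR
RRRRRRRRR
RRRRRRRRR
RRRRRRRRR
RRRKKRRRR
RRRRRRRRR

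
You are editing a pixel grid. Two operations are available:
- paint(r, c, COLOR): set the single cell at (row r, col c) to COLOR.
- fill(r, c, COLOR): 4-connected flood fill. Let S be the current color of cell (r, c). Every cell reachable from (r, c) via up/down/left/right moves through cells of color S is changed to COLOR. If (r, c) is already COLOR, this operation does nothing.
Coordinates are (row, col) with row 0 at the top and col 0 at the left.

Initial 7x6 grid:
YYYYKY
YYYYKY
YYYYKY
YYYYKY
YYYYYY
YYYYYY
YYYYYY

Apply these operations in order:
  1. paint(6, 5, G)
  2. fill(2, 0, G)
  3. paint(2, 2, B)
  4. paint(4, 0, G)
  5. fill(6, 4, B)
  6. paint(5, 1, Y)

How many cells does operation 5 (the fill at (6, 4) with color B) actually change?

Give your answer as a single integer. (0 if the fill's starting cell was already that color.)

After op 1 paint(6,5,G):
YYYYKY
YYYYKY
YYYYKY
YYYYKY
YYYYYY
YYYYYY
YYYYYG
After op 2 fill(2,0,G) [37 cells changed]:
GGGGKG
GGGGKG
GGGGKG
GGGGKG
GGGGGG
GGGGGG
GGGGGG
After op 3 paint(2,2,B):
GGGGKG
GGGGKG
GGBGKG
GGGGKG
GGGGGG
GGGGGG
GGGGGG
After op 4 paint(4,0,G):
GGGGKG
GGGGKG
GGBGKG
GGGGKG
GGGGGG
GGGGGG
GGGGGG
After op 5 fill(6,4,B) [37 cells changed]:
BBBBKB
BBBBKB
BBBBKB
BBBBKB
BBBBBB
BBBBBB
BBBBBB

Answer: 37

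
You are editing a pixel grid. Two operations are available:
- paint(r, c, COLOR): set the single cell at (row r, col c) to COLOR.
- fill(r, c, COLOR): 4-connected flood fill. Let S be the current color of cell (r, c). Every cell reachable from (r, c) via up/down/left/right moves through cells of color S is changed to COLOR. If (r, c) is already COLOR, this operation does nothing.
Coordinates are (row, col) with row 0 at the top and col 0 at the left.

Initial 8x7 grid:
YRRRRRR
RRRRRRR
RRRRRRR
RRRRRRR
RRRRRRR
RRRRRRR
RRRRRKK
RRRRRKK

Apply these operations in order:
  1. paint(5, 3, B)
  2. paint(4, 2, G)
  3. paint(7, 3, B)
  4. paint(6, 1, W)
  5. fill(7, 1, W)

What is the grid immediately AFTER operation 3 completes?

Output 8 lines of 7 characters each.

After op 1 paint(5,3,B):
YRRRRRR
RRRRRRR
RRRRRRR
RRRRRRR
RRRRRRR
RRRBRRR
RRRRRKK
RRRRRKK
After op 2 paint(4,2,G):
YRRRRRR
RRRRRRR
RRRRRRR
RRRRRRR
RRGRRRR
RRRBRRR
RRRRRKK
RRRRRKK
After op 3 paint(7,3,B):
YRRRRRR
RRRRRRR
RRRRRRR
RRRRRRR
RRGRRRR
RRRBRRR
RRRRRKK
RRRBRKK

Answer: YRRRRRR
RRRRRRR
RRRRRRR
RRRRRRR
RRGRRRR
RRRBRRR
RRRRRKK
RRRBRKK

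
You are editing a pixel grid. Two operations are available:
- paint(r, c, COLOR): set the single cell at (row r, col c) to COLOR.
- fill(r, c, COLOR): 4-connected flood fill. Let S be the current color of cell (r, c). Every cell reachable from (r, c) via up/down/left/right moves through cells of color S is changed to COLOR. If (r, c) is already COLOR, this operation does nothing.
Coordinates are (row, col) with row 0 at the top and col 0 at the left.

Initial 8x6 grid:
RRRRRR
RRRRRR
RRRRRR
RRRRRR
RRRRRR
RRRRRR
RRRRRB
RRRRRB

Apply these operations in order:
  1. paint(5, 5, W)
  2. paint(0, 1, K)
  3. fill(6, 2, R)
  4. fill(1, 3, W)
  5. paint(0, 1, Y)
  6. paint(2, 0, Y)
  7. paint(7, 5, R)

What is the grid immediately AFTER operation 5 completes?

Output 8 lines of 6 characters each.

After op 1 paint(5,5,W):
RRRRRR
RRRRRR
RRRRRR
RRRRRR
RRRRRR
RRRRRW
RRRRRB
RRRRRB
After op 2 paint(0,1,K):
RKRRRR
RRRRRR
RRRRRR
RRRRRR
RRRRRR
RRRRRW
RRRRRB
RRRRRB
After op 3 fill(6,2,R) [0 cells changed]:
RKRRRR
RRRRRR
RRRRRR
RRRRRR
RRRRRR
RRRRRW
RRRRRB
RRRRRB
After op 4 fill(1,3,W) [44 cells changed]:
WKWWWW
WWWWWW
WWWWWW
WWWWWW
WWWWWW
WWWWWW
WWWWWB
WWWWWB
After op 5 paint(0,1,Y):
WYWWWW
WWWWWW
WWWWWW
WWWWWW
WWWWWW
WWWWWW
WWWWWB
WWWWWB

Answer: WYWWWW
WWWWWW
WWWWWW
WWWWWW
WWWWWW
WWWWWW
WWWWWB
WWWWWB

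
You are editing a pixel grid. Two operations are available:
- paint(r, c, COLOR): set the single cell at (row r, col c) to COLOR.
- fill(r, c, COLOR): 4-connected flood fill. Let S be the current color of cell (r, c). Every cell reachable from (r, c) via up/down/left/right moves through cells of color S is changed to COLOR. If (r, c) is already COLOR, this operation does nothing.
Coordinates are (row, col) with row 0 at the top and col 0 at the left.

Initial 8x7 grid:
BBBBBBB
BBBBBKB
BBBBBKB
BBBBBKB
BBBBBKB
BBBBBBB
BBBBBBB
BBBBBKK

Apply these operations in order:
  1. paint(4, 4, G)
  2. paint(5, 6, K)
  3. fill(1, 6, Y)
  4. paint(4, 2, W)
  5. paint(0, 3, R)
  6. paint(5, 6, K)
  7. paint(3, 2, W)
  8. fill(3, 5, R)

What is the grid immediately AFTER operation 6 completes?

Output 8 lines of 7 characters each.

After op 1 paint(4,4,G):
BBBBBBB
BBBBBKB
BBBBBKB
BBBBBKB
BBBBGKB
BBBBBBB
BBBBBBB
BBBBBKK
After op 2 paint(5,6,K):
BBBBBBB
BBBBBKB
BBBBBKB
BBBBBKB
BBBBGKB
BBBBBBK
BBBBBBB
BBBBBKK
After op 3 fill(1,6,Y) [48 cells changed]:
YYYYYYY
YYYYYKY
YYYYYKY
YYYYYKY
YYYYGKY
YYYYYYK
YYYYYYY
YYYYYKK
After op 4 paint(4,2,W):
YYYYYYY
YYYYYKY
YYYYYKY
YYYYYKY
YYWYGKY
YYYYYYK
YYYYYYY
YYYYYKK
After op 5 paint(0,3,R):
YYYRYYY
YYYYYKY
YYYYYKY
YYYYYKY
YYWYGKY
YYYYYYK
YYYYYYY
YYYYYKK
After op 6 paint(5,6,K):
YYYRYYY
YYYYYKY
YYYYYKY
YYYYYKY
YYWYGKY
YYYYYYK
YYYYYYY
YYYYYKK

Answer: YYYRYYY
YYYYYKY
YYYYYKY
YYYYYKY
YYWYGKY
YYYYYYK
YYYYYYY
YYYYYKK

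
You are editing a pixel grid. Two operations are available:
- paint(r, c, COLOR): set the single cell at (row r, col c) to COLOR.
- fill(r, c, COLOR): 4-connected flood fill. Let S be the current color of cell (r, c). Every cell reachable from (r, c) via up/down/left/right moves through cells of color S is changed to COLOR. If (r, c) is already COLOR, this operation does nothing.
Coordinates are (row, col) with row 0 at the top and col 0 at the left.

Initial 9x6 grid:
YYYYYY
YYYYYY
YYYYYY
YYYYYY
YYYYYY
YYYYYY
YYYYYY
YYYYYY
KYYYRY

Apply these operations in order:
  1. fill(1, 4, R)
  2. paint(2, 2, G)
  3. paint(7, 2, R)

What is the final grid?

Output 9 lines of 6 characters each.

After op 1 fill(1,4,R) [52 cells changed]:
RRRRRR
RRRRRR
RRRRRR
RRRRRR
RRRRRR
RRRRRR
RRRRRR
RRRRRR
KRRRRR
After op 2 paint(2,2,G):
RRRRRR
RRRRRR
RRGRRR
RRRRRR
RRRRRR
RRRRRR
RRRRRR
RRRRRR
KRRRRR
After op 3 paint(7,2,R):
RRRRRR
RRRRRR
RRGRRR
RRRRRR
RRRRRR
RRRRRR
RRRRRR
RRRRRR
KRRRRR

Answer: RRRRRR
RRRRRR
RRGRRR
RRRRRR
RRRRRR
RRRRRR
RRRRRR
RRRRRR
KRRRRR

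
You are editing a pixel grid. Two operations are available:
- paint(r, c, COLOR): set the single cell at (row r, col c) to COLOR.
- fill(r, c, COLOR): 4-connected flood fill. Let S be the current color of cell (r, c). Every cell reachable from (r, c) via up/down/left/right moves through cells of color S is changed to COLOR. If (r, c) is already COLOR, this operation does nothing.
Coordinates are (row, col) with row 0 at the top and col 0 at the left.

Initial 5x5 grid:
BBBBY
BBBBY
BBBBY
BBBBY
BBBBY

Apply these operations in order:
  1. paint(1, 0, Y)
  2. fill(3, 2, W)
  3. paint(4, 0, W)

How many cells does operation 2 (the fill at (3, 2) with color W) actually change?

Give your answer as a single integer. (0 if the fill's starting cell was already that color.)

Answer: 19

Derivation:
After op 1 paint(1,0,Y):
BBBBY
YBBBY
BBBBY
BBBBY
BBBBY
After op 2 fill(3,2,W) [19 cells changed]:
WWWWY
YWWWY
WWWWY
WWWWY
WWWWY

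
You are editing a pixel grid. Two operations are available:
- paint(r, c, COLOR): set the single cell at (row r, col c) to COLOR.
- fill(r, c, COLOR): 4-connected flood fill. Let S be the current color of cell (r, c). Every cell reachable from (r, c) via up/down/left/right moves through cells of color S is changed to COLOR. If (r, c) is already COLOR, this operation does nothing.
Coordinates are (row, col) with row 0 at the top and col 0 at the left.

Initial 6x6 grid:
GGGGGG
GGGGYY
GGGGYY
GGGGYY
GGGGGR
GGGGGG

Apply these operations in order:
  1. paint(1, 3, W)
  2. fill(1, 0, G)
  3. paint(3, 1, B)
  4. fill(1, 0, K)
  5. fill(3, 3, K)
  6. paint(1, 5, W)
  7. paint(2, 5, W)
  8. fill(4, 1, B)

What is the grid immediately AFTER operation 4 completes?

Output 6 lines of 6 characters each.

After op 1 paint(1,3,W):
GGGGGG
GGGWYY
GGGGYY
GGGGYY
GGGGGR
GGGGGG
After op 2 fill(1,0,G) [0 cells changed]:
GGGGGG
GGGWYY
GGGGYY
GGGGYY
GGGGGR
GGGGGG
After op 3 paint(3,1,B):
GGGGGG
GGGWYY
GGGGYY
GBGGYY
GGGGGR
GGGGGG
After op 4 fill(1,0,K) [27 cells changed]:
KKKKKK
KKKWYY
KKKKYY
KBKKYY
KKKKKR
KKKKKK

Answer: KKKKKK
KKKWYY
KKKKYY
KBKKYY
KKKKKR
KKKKKK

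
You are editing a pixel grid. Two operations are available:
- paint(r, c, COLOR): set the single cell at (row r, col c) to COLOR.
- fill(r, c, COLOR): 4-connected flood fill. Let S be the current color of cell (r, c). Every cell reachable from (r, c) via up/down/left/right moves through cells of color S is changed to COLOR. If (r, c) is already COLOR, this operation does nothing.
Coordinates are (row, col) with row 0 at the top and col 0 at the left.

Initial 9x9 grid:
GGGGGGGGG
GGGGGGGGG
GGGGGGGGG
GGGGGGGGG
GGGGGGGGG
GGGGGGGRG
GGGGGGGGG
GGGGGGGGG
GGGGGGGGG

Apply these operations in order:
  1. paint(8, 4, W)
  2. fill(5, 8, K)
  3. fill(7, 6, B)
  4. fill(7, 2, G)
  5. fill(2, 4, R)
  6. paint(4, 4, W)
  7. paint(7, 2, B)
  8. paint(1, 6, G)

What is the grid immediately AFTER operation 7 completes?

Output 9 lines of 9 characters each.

Answer: RRRRRRRRR
RRRRRRRRR
RRRRRRRRR
RRRRRRRRR
RRRRWRRRR
RRRRRRRRR
RRRRRRRRR
RRBRRRRRR
RRRRWRRRR

Derivation:
After op 1 paint(8,4,W):
GGGGGGGGG
GGGGGGGGG
GGGGGGGGG
GGGGGGGGG
GGGGGGGGG
GGGGGGGRG
GGGGGGGGG
GGGGGGGGG
GGGGWGGGG
After op 2 fill(5,8,K) [79 cells changed]:
KKKKKKKKK
KKKKKKKKK
KKKKKKKKK
KKKKKKKKK
KKKKKKKKK
KKKKKKKRK
KKKKKKKKK
KKKKKKKKK
KKKKWKKKK
After op 3 fill(7,6,B) [79 cells changed]:
BBBBBBBBB
BBBBBBBBB
BBBBBBBBB
BBBBBBBBB
BBBBBBBBB
BBBBBBBRB
BBBBBBBBB
BBBBBBBBB
BBBBWBBBB
After op 4 fill(7,2,G) [79 cells changed]:
GGGGGGGGG
GGGGGGGGG
GGGGGGGGG
GGGGGGGGG
GGGGGGGGG
GGGGGGGRG
GGGGGGGGG
GGGGGGGGG
GGGGWGGGG
After op 5 fill(2,4,R) [79 cells changed]:
RRRRRRRRR
RRRRRRRRR
RRRRRRRRR
RRRRRRRRR
RRRRRRRRR
RRRRRRRRR
RRRRRRRRR
RRRRRRRRR
RRRRWRRRR
After op 6 paint(4,4,W):
RRRRRRRRR
RRRRRRRRR
RRRRRRRRR
RRRRRRRRR
RRRRWRRRR
RRRRRRRRR
RRRRRRRRR
RRRRRRRRR
RRRRWRRRR
After op 7 paint(7,2,B):
RRRRRRRRR
RRRRRRRRR
RRRRRRRRR
RRRRRRRRR
RRRRWRRRR
RRRRRRRRR
RRRRRRRRR
RRBRRRRRR
RRRRWRRRR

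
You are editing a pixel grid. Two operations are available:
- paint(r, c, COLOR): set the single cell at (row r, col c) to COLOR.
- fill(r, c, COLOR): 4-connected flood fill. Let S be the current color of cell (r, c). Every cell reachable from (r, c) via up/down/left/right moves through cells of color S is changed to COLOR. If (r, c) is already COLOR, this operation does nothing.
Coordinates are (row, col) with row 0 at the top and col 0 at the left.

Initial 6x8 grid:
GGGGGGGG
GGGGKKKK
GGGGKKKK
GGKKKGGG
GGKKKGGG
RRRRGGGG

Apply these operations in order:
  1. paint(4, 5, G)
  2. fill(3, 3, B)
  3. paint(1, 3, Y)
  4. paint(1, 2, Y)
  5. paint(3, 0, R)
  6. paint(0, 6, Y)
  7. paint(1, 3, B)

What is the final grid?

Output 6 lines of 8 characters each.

Answer: GGGGGGYG
GGYBBBBB
GGGGBBBB
RGBBBGGG
GGBBBGGG
RRRRGGGG

Derivation:
After op 1 paint(4,5,G):
GGGGGGGG
GGGGKKKK
GGGGKKKK
GGKKKGGG
GGKKKGGG
RRRRGGGG
After op 2 fill(3,3,B) [14 cells changed]:
GGGGGGGG
GGGGBBBB
GGGGBBBB
GGBBBGGG
GGBBBGGG
RRRRGGGG
After op 3 paint(1,3,Y):
GGGGGGGG
GGGYBBBB
GGGGBBBB
GGBBBGGG
GGBBBGGG
RRRRGGGG
After op 4 paint(1,2,Y):
GGGGGGGG
GGYYBBBB
GGGGBBBB
GGBBBGGG
GGBBBGGG
RRRRGGGG
After op 5 paint(3,0,R):
GGGGGGGG
GGYYBBBB
GGGGBBBB
RGBBBGGG
GGBBBGGG
RRRRGGGG
After op 6 paint(0,6,Y):
GGGGGGYG
GGYYBBBB
GGGGBBBB
RGBBBGGG
GGBBBGGG
RRRRGGGG
After op 7 paint(1,3,B):
GGGGGGYG
GGYBBBBB
GGGGBBBB
RGBBBGGG
GGBBBGGG
RRRRGGGG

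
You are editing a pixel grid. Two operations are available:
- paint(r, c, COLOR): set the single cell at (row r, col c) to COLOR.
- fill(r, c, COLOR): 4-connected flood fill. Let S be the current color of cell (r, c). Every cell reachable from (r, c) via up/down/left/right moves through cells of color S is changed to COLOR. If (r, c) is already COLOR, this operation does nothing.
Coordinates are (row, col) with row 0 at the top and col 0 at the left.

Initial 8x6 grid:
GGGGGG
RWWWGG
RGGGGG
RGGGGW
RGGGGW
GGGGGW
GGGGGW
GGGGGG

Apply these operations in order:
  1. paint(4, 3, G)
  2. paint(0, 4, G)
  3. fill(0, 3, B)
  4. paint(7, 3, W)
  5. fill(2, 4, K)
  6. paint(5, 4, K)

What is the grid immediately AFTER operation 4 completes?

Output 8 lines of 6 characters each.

Answer: BBBBBB
RWWWBB
RBBBBB
RBBBBW
RBBBBW
BBBBBW
BBBBBW
BBBWBB

Derivation:
After op 1 paint(4,3,G):
GGGGGG
RWWWGG
RGGGGG
RGGGGW
RGGGGW
GGGGGW
GGGGGW
GGGGGG
After op 2 paint(0,4,G):
GGGGGG
RWWWGG
RGGGGG
RGGGGW
RGGGGW
GGGGGW
GGGGGW
GGGGGG
After op 3 fill(0,3,B) [37 cells changed]:
BBBBBB
RWWWBB
RBBBBB
RBBBBW
RBBBBW
BBBBBW
BBBBBW
BBBBBB
After op 4 paint(7,3,W):
BBBBBB
RWWWBB
RBBBBB
RBBBBW
RBBBBW
BBBBBW
BBBBBW
BBBWBB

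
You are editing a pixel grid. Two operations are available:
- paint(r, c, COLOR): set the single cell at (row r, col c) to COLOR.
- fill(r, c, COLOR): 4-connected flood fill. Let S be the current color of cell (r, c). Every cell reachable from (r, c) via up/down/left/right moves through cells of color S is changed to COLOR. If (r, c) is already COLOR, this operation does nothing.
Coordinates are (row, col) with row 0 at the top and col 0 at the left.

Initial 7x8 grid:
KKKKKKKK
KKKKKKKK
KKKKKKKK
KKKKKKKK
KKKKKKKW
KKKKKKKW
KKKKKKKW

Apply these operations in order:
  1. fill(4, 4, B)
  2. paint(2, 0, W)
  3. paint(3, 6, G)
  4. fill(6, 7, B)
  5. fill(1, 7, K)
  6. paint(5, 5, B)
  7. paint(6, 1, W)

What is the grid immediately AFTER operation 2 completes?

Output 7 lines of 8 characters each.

After op 1 fill(4,4,B) [53 cells changed]:
BBBBBBBB
BBBBBBBB
BBBBBBBB
BBBBBBBB
BBBBBBBW
BBBBBBBW
BBBBBBBW
After op 2 paint(2,0,W):
BBBBBBBB
BBBBBBBB
WBBBBBBB
BBBBBBBB
BBBBBBBW
BBBBBBBW
BBBBBBBW

Answer: BBBBBBBB
BBBBBBBB
WBBBBBBB
BBBBBBBB
BBBBBBBW
BBBBBBBW
BBBBBBBW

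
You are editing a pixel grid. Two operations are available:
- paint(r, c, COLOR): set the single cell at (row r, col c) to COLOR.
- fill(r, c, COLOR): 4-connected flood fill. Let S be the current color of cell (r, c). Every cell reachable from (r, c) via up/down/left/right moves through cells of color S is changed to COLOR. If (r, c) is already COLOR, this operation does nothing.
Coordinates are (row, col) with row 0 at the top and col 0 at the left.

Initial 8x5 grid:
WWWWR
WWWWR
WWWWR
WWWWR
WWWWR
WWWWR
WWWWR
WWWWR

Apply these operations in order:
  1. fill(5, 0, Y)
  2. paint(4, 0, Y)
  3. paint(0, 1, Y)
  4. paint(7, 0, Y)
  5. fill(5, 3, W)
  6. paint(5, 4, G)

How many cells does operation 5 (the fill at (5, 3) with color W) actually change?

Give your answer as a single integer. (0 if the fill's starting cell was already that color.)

Answer: 32

Derivation:
After op 1 fill(5,0,Y) [32 cells changed]:
YYYYR
YYYYR
YYYYR
YYYYR
YYYYR
YYYYR
YYYYR
YYYYR
After op 2 paint(4,0,Y):
YYYYR
YYYYR
YYYYR
YYYYR
YYYYR
YYYYR
YYYYR
YYYYR
After op 3 paint(0,1,Y):
YYYYR
YYYYR
YYYYR
YYYYR
YYYYR
YYYYR
YYYYR
YYYYR
After op 4 paint(7,0,Y):
YYYYR
YYYYR
YYYYR
YYYYR
YYYYR
YYYYR
YYYYR
YYYYR
After op 5 fill(5,3,W) [32 cells changed]:
WWWWR
WWWWR
WWWWR
WWWWR
WWWWR
WWWWR
WWWWR
WWWWR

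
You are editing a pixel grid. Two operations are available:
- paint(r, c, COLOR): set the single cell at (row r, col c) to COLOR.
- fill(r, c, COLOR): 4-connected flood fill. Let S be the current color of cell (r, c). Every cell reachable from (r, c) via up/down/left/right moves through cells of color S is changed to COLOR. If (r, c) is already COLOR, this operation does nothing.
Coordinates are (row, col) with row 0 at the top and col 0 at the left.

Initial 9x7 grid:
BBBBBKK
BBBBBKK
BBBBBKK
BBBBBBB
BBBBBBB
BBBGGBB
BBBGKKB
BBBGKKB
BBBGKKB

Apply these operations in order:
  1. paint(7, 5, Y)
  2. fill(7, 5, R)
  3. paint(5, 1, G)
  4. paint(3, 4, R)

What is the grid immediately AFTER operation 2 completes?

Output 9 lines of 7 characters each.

After op 1 paint(7,5,Y):
BBBBBKK
BBBBBKK
BBBBBKK
BBBBBBB
BBBBBBB
BBBGGBB
BBBGKKB
BBBGKYB
BBBGKKB
After op 2 fill(7,5,R) [1 cells changed]:
BBBBBKK
BBBBBKK
BBBBBKK
BBBBBBB
BBBBBBB
BBBGGBB
BBBGKKB
BBBGKRB
BBBGKKB

Answer: BBBBBKK
BBBBBKK
BBBBBKK
BBBBBBB
BBBBBBB
BBBGGBB
BBBGKKB
BBBGKRB
BBBGKKB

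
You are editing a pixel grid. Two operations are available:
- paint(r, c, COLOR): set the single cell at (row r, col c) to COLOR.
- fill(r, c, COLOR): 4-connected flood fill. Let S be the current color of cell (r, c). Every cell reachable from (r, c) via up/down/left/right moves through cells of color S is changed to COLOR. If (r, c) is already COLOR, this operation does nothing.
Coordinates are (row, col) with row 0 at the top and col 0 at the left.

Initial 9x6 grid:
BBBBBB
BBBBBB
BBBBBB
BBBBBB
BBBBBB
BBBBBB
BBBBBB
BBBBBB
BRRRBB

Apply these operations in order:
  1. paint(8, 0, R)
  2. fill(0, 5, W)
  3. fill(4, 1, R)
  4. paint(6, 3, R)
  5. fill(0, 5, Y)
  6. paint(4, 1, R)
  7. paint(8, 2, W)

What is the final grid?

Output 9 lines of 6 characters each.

Answer: YYYYYY
YYYYYY
YYYYYY
YYYYYY
YRYYYY
YYYYYY
YYYYYY
YYYYYY
YYWYYY

Derivation:
After op 1 paint(8,0,R):
BBBBBB
BBBBBB
BBBBBB
BBBBBB
BBBBBB
BBBBBB
BBBBBB
BBBBBB
RRRRBB
After op 2 fill(0,5,W) [50 cells changed]:
WWWWWW
WWWWWW
WWWWWW
WWWWWW
WWWWWW
WWWWWW
WWWWWW
WWWWWW
RRRRWW
After op 3 fill(4,1,R) [50 cells changed]:
RRRRRR
RRRRRR
RRRRRR
RRRRRR
RRRRRR
RRRRRR
RRRRRR
RRRRRR
RRRRRR
After op 4 paint(6,3,R):
RRRRRR
RRRRRR
RRRRRR
RRRRRR
RRRRRR
RRRRRR
RRRRRR
RRRRRR
RRRRRR
After op 5 fill(0,5,Y) [54 cells changed]:
YYYYYY
YYYYYY
YYYYYY
YYYYYY
YYYYYY
YYYYYY
YYYYYY
YYYYYY
YYYYYY
After op 6 paint(4,1,R):
YYYYYY
YYYYYY
YYYYYY
YYYYYY
YRYYYY
YYYYYY
YYYYYY
YYYYYY
YYYYYY
After op 7 paint(8,2,W):
YYYYYY
YYYYYY
YYYYYY
YYYYYY
YRYYYY
YYYYYY
YYYYYY
YYYYYY
YYWYYY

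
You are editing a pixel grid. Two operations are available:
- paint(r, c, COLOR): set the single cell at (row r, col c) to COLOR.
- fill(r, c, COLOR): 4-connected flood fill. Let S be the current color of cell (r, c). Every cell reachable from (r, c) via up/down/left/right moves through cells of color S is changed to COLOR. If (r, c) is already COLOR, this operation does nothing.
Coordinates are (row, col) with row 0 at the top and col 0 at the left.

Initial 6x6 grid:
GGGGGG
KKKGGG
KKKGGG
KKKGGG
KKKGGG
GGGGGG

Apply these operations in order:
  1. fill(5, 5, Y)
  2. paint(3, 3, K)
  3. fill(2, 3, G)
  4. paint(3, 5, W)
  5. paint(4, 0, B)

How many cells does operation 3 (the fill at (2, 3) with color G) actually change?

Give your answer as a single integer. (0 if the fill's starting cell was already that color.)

After op 1 fill(5,5,Y) [24 cells changed]:
YYYYYY
KKKYYY
KKKYYY
KKKYYY
KKKYYY
YYYYYY
After op 2 paint(3,3,K):
YYYYYY
KKKYYY
KKKYYY
KKKKYY
KKKYYY
YYYYYY
After op 3 fill(2,3,G) [23 cells changed]:
GGGGGG
KKKGGG
KKKGGG
KKKKGG
KKKGGG
GGGGGG

Answer: 23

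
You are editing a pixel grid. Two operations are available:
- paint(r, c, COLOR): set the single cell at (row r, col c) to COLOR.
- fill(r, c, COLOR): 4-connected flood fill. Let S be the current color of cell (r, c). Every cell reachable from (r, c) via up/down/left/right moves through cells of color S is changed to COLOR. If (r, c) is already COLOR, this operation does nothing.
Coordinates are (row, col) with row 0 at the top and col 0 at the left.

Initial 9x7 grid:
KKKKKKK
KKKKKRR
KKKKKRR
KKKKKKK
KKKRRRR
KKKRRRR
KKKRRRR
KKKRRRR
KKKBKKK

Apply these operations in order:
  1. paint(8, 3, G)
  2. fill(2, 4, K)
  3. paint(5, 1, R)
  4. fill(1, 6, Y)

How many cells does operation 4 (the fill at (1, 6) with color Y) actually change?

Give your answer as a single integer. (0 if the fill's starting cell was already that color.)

Answer: 4

Derivation:
After op 1 paint(8,3,G):
KKKKKKK
KKKKKRR
KKKKKRR
KKKKKKK
KKKRRRR
KKKRRRR
KKKRRRR
KKKRRRR
KKKGKKK
After op 2 fill(2,4,K) [0 cells changed]:
KKKKKKK
KKKKKRR
KKKKKRR
KKKKKKK
KKKRRRR
KKKRRRR
KKKRRRR
KKKRRRR
KKKGKKK
After op 3 paint(5,1,R):
KKKKKKK
KKKKKRR
KKKKKRR
KKKKKKK
KKKRRRR
KRKRRRR
KKKRRRR
KKKRRRR
KKKGKKK
After op 4 fill(1,6,Y) [4 cells changed]:
KKKKKKK
KKKKKYY
KKKKKYY
KKKKKKK
KKKRRRR
KRKRRRR
KKKRRRR
KKKRRRR
KKKGKKK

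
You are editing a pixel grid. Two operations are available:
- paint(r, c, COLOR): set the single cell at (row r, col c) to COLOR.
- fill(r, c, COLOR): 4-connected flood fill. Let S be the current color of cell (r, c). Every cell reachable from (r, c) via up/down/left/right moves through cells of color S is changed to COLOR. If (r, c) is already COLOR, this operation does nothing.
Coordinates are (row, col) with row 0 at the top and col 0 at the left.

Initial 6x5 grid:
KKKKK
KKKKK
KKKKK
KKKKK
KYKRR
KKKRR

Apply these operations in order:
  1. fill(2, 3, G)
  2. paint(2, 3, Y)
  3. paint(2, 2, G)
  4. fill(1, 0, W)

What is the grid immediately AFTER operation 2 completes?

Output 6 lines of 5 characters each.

Answer: GGGGG
GGGGG
GGGYG
GGGGG
GYGRR
GGGRR

Derivation:
After op 1 fill(2,3,G) [25 cells changed]:
GGGGG
GGGGG
GGGGG
GGGGG
GYGRR
GGGRR
After op 2 paint(2,3,Y):
GGGGG
GGGGG
GGGYG
GGGGG
GYGRR
GGGRR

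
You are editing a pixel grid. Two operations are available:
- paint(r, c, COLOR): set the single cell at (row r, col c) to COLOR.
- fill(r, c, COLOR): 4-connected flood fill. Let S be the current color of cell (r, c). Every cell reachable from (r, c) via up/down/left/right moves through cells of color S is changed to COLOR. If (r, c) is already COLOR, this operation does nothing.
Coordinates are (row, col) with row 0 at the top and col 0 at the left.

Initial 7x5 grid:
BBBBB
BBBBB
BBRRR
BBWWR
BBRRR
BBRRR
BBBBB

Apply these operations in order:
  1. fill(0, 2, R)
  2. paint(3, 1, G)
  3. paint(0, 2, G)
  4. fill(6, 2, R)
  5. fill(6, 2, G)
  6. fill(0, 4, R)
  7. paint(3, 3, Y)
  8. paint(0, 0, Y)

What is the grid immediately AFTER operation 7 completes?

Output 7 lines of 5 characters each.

After op 1 fill(0,2,R) [23 cells changed]:
RRRRR
RRRRR
RRRRR
RRWWR
RRRRR
RRRRR
RRRRR
After op 2 paint(3,1,G):
RRRRR
RRRRR
RRRRR
RGWWR
RRRRR
RRRRR
RRRRR
After op 3 paint(0,2,G):
RRGRR
RRRRR
RRRRR
RGWWR
RRRRR
RRRRR
RRRRR
After op 4 fill(6,2,R) [0 cells changed]:
RRGRR
RRRRR
RRRRR
RGWWR
RRRRR
RRRRR
RRRRR
After op 5 fill(6,2,G) [31 cells changed]:
GGGGG
GGGGG
GGGGG
GGWWG
GGGGG
GGGGG
GGGGG
After op 6 fill(0,4,R) [33 cells changed]:
RRRRR
RRRRR
RRRRR
RRWWR
RRRRR
RRRRR
RRRRR
After op 7 paint(3,3,Y):
RRRRR
RRRRR
RRRRR
RRWYR
RRRRR
RRRRR
RRRRR

Answer: RRRRR
RRRRR
RRRRR
RRWYR
RRRRR
RRRRR
RRRRR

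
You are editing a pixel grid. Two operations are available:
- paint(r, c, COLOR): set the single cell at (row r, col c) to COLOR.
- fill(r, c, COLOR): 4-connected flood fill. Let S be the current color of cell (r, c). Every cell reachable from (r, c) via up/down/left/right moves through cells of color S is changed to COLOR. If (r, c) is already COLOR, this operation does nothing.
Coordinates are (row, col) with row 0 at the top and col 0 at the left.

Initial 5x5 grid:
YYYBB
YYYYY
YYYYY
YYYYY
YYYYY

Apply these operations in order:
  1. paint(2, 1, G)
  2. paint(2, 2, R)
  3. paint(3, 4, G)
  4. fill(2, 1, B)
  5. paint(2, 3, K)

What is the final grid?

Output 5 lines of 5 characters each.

After op 1 paint(2,1,G):
YYYBB
YYYYY
YGYYY
YYYYY
YYYYY
After op 2 paint(2,2,R):
YYYBB
YYYYY
YGRYY
YYYYY
YYYYY
After op 3 paint(3,4,G):
YYYBB
YYYYY
YGRYY
YYYYG
YYYYY
After op 4 fill(2,1,B) [1 cells changed]:
YYYBB
YYYYY
YBRYY
YYYYG
YYYYY
After op 5 paint(2,3,K):
YYYBB
YYYYY
YBRKY
YYYYG
YYYYY

Answer: YYYBB
YYYYY
YBRKY
YYYYG
YYYYY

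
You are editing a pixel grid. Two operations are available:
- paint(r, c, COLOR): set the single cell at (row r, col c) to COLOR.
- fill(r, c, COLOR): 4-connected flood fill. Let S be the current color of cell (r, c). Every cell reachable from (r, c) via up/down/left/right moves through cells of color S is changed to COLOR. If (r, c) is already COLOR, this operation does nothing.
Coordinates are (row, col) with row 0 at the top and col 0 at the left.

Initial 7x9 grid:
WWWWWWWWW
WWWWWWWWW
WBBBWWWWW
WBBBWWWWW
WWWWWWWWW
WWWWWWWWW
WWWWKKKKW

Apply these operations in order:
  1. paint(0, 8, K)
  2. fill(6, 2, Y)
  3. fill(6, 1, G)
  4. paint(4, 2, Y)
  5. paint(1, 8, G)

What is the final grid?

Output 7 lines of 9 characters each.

After op 1 paint(0,8,K):
WWWWWWWWK
WWWWWWWWW
WBBBWWWWW
WBBBWWWWW
WWWWWWWWW
WWWWWWWWW
WWWWKKKKW
After op 2 fill(6,2,Y) [52 cells changed]:
YYYYYYYYK
YYYYYYYYY
YBBBYYYYY
YBBBYYYYY
YYYYYYYYY
YYYYYYYYY
YYYYKKKKY
After op 3 fill(6,1,G) [52 cells changed]:
GGGGGGGGK
GGGGGGGGG
GBBBGGGGG
GBBBGGGGG
GGGGGGGGG
GGGGGGGGG
GGGGKKKKG
After op 4 paint(4,2,Y):
GGGGGGGGK
GGGGGGGGG
GBBBGGGGG
GBBBGGGGG
GGYGGGGGG
GGGGGGGGG
GGGGKKKKG
After op 5 paint(1,8,G):
GGGGGGGGK
GGGGGGGGG
GBBBGGGGG
GBBBGGGGG
GGYGGGGGG
GGGGGGGGG
GGGGKKKKG

Answer: GGGGGGGGK
GGGGGGGGG
GBBBGGGGG
GBBBGGGGG
GGYGGGGGG
GGGGGGGGG
GGGGKKKKG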